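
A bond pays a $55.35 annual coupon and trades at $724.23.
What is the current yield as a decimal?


Formula: Current yield = annual coupon / price
Substituting: CY = $55.35 / $724.23
CY = 0.076426

0.076426


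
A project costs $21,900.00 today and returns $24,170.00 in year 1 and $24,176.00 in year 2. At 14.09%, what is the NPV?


Formula: NPV = C0 + C1/(1+r) + C2/(1+r)^2
Discount C1: $24,170.00 / (1 + 0.1409) = $21,185.03
Discount C2: $24,176.00 / (1 + 0.1409)^2 = $18,573.31
NPV = -$21,900.00 + $21,185.03 + $18,573.31 = $17,858.34

$17,858.34


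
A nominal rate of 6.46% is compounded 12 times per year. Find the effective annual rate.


Formula: EAR = (1 + r/m)^m - 1
Period rate: r/m = 0.0646 / 12 = 0.005383
Compounding: (1 + 0.005383)^12 = 1.066547
EAR = 1.066547 - 1 = 0.066547

0.066547


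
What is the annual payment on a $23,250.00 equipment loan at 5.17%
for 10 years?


Formula: PMT = PV * r / (1 - (1+r)^(-n))
Denominator: 1 - (1 + 0.0517)^(-10) = 0.395938
Numerator: $23,250.00 * 0.0517 = 1202.025
PMT = 1202.025 / 0.395938 = $3,035.89

$3,035.89


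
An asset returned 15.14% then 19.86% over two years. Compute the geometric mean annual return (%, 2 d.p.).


Formula: Geometric mean = ((1+r1)*(1+r2))^(1/2) - 1
Product: (1 + 0.1514) * (1 + 0.1986) = 1.1514 * 1.1986 = 1.380068
Square root: 1.380068^0.5 = 1.174763
Geometric mean = 1.174763 - 1 = 0.174763
As percentage: 17.48%

17.48%


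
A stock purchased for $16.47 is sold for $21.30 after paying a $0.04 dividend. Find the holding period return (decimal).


Formula: HPR = (P1 - P0 + D) / P0
Gain: $21.30 - $16.47 + $0.04 = $4.87
HPR = $4.87 / $16.47 = 0.2957

0.2957


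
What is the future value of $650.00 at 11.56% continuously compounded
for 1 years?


Formula: FV = P * e^(r*t)
Exponent: r*t = 0.1156 * 1 = 0.1156
e^(0.1156) = 1.122547
FV = $650.00 * 1.122547 = $729.66

$729.66


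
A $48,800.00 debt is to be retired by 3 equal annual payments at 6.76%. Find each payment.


Formula: PMT = PV * r / (1 - (1+r)^(-n))
Denominator: 1 - (1 + 0.0676)^(-3) = 0.178185
Numerator: $48,800.00 * 0.0676 = 3298.88
PMT = 3298.88 / 0.178185 = $18,513.84

$18,513.84


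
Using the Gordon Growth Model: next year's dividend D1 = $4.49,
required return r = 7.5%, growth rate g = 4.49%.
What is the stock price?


Formula: P = D1 / (r - g)
Spread: r - g = 0.075 - 0.0449 = 0.0301
Substituting: P = $4.49 / 0.0301
P = $149.17

$149.17


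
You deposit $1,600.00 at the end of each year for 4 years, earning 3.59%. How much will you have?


Formula: FV = PMT * ((1+r)^n - 1) / r
Growth factor: (1 + 0.0359)^4 = 1.15152
Numerator: 1.15152 - 1 = 0.15152
FV = $1,600.00 * 0.15152 / 0.0359 = $6,752.96

$6,752.96


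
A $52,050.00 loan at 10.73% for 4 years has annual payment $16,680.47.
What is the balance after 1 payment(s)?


Formula: Balance = PV*(1+r)^k - PMT*((1+r)^k - 1)/r
Growth: (1 + 0.1073)^1 = 1.1073
Accumulated factor: ((1+r)^k - 1)/r = 1.0
Balance = $52,050.00 * 1.1073 - $16,680.47 * 1.0
Balance = $40,954.50

$40,954.50


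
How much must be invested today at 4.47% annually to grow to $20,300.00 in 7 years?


Formula: PV = FV / (1 + r)^n
Substituting: PV = $20,300.00 / (1 + 0.0447)^7
Discount factor: (1.0447)^7 = 1.358129
PV = $20,300.00 / 1.358129 = $14,947.03

$14,947.03


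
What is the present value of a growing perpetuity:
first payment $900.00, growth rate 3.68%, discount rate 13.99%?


Formula: PV = C / (r - g)
Spread: r - g = 0.1399 - 0.0368 = 0.1031
Substituting: PV = $900.00 / 0.1031
PV = $8,729.39

$8,729.39


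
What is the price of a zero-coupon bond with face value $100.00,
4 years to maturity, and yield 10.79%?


Formula: Price = FV / (1 + r)^n
Substituting: Price = $100.00 / (1 + 0.1079)^4
Discount factor: (1.1079)^4 = 1.506615
Price = $100.00 / 1.506615 = $66.37

$66.37


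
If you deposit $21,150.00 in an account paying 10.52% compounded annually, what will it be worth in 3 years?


Formula: FV = P * (1 + r)^n
Substituting: FV = $21,150.00 * (1 + 0.1052)^3
Growth factor: (1.1052)^3 = 1.349965
FV = $21,150.00 * 1.349965 = $28,551.77

$28,551.77


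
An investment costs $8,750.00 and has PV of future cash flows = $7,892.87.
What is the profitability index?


Formula: PI = PV(cash flows) / initial investment
Substituting: PI = $7,892.87 / $8,750.00
PI = 0.902

0.902


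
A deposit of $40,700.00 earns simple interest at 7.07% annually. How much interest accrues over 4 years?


Formula: I = P * r * t
Substituting: I = $40,700.00 * 0.0707 * 4
Step: I = $40,700.00 * 0.2828
I = $11,509.96

$11,509.96


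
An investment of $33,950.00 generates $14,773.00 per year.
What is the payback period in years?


Formula: Payback = investment / annual cash flow
Substituting: Payback = $33,950.00 / $14,773.00
Payback = 2.2981 years

2.2981 years


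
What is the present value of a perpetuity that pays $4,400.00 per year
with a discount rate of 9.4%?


Formula: PV = C / r
Substituting: PV = $4,400.00 / 0.094
PV = $46,808.51

$46,808.51


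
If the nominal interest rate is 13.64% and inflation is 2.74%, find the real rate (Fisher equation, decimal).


Formula: (1 + r_real) = (1 + r_nom) / (1 + inflation)
Substituting: (1 + r_real) = 1.1364 / 1.0274
(1 + r_real) = 1.106093
r_real = 1.106093 - 1 = 0.106093

0.106093


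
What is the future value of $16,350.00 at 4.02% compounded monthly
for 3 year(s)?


Formula: FV = P * (1 + r/m)^(m*t)
Period rate: r/m = 0.0402 / 12 = 0.00335
Total periods: m*t = 12 * 3 = 36
Growth factor: (1 + 0.00335)^36 = 1.127946
FV = $16,350.00 * 1.127946 = $18,441.92

$18,441.92


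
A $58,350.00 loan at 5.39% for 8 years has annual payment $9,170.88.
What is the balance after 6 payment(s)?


Formula: Balance = PV*(1+r)^k - PMT*((1+r)^k - 1)/r
Growth: (1 + 0.0539)^6 = 1.370239
Accumulated factor: ((1+r)^k - 1)/r = 6.869004
Balance = $58,350.00 * 1.370239 - $9,170.88 * 6.869004
Balance = $16,958.65

$16,958.65


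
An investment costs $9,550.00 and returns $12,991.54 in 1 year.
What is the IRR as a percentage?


Formula: IRR = C1/C0 - 1
Substituting: IRR = $12,991.54 / $9,550.00 - 1
Ratio: 1.360371 - 1 = 0.360371
IRR = 36.0371%

36.0371%


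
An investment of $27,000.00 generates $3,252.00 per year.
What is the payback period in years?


Formula: Payback = investment / annual cash flow
Substituting: Payback = $27,000.00 / $3,252.00
Payback = 8.3026 years

8.3026 years


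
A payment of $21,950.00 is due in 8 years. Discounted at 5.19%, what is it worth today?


Formula: PV = FV / (1 + r)^n
Substituting: PV = $21,950.00 / (1 + 0.0519)^8
Discount factor: (1.0519)^8 = 1.498979
PV = $21,950.00 / 1.498979 = $14,643.30

$14,643.30


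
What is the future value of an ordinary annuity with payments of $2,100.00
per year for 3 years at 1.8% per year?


Formula: FV = PMT * ((1+r)^n - 1) / r
Growth factor: (1 + 0.018)^3 = 1.054978
Numerator: 1.054978 - 1 = 0.054978
FV = $2,100.00 * 0.054978 / 0.018 = $6,414.08

$6,414.08


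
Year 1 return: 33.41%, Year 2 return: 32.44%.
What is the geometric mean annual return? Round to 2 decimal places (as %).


Formula: Geometric mean = ((1+r1)*(1+r2))^(1/2) - 1
Product: (1 + 0.3341) * (1 + 0.3244) = 1.3341 * 1.3244 = 1.766882
Square root: 1.766882^0.5 = 1.329241
Geometric mean = 1.329241 - 1 = 0.329241
As percentage: 32.92%

32.92%


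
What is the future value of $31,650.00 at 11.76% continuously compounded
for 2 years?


Formula: FV = P * e^(r*t)
Exponent: r*t = 0.1176 * 2 = 0.2352
e^(0.2352) = 1.265162
FV = $31,650.00 * 1.265162 = $40,042.37

$40,042.37


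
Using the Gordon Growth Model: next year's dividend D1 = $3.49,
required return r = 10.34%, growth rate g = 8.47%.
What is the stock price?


Formula: P = D1 / (r - g)
Spread: r - g = 0.1034 - 0.0847 = 0.0187
Substituting: P = $3.49 / 0.0187
P = $186.63

$186.63


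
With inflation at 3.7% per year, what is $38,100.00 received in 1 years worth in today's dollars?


Formula: Real value = nominal / (1 + inflation)^years
Price level: (1 + 0.037)^1 = 1.037
Real value = $38,100.00 / 1.037 = $36,740.60

$36,740.60


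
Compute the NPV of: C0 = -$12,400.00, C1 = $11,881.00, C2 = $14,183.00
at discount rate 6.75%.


Formula: NPV = C0 + C1/(1+r) + C2/(1+r)^2
Discount C1: $11,881.00 / (1 + 0.0675) = $11,129.74
Discount C2: $14,183.00 / (1 + 0.0675)^2 = $12,446.07
NPV = -$12,400.00 + $11,129.74 + $12,446.07 = $11,175.82

$11,175.82


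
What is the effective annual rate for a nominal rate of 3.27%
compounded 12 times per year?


Formula: EAR = (1 + r/m)^m - 1
Period rate: r/m = 0.0327 / 12 = 0.002725
Compounding: (1 + 0.002725)^12 = 1.033195
EAR = 1.033195 - 1 = 0.033195

0.033195


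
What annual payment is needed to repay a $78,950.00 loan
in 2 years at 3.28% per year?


Formula: PMT = PV * r / (1 - (1+r)^(-n))
Denominator: 1 - (1 + 0.0328)^(-2) = 0.062508
Numerator: $78,950.00 * 0.0328 = 2589.56
PMT = 2589.56 / 0.062508 = $41,427.62

$41,427.62


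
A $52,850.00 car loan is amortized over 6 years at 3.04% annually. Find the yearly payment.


Formula: PMT = PV * r / (1 - (1+r)^(-n))
Denominator: 1 - (1 + 0.0304)^(-6) = 0.164465
Numerator: $52,850.00 * 0.0304 = 1606.64
PMT = 1606.64 / 0.164465 = $9,768.92

$9,768.92


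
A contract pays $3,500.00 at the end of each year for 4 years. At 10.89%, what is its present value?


Formula: PV = PMT * (1 - (1+r)^(-n)) / r
Discount factor: (1 + 0.1089)^(-4) = 0.661349
Bracket: 1 - 0.661349 = 0.338651
PV = $3,500.00 * 0.338651 / 0.1089 = $10,884.11

$10,884.11


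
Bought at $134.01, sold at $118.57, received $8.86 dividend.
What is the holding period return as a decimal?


Formula: HPR = (P1 - P0 + D) / P0
Gain: $118.57 - $134.01 + $8.86 = -$6.58
HPR = -$6.58 / $134.01 = -0.0491

-0.0491


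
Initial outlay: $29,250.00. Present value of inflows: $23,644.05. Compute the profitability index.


Formula: PI = PV(cash flows) / initial investment
Substituting: PI = $23,644.05 / $29,250.00
PI = 0.8083

0.8083


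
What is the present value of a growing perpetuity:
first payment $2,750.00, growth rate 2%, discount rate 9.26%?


Formula: PV = C / (r - g)
Spread: r - g = 0.0926 - 0.02 = 0.0726
Substituting: PV = $2,750.00 / 0.0726
PV = $37,878.79

$37,878.79


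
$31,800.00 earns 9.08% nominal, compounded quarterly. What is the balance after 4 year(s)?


Formula: FV = P * (1 + r/m)^(m*t)
Period rate: r/m = 0.0908 / 4 = 0.0227
Total periods: m*t = 4 * 4 = 16
Growth factor: (1 + 0.0227)^16 = 1.432096
FV = $31,800.00 * 1.432096 = $45,540.65

$45,540.65


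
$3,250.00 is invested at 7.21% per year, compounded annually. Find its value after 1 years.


Formula: FV = P * (1 + r)^n
Substituting: FV = $3,250.00 * (1 + 0.0721)^1
Growth factor: (1.0721)^1 = 1.0721
FV = $3,250.00 * 1.0721 = $3,484.33

$3,484.33


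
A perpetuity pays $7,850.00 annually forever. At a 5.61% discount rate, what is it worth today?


Formula: PV = C / r
Substituting: PV = $7,850.00 / 0.0561
PV = $139,928.70

$139,928.70


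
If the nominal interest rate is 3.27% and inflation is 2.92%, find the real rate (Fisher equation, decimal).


Formula: (1 + r_real) = (1 + r_nom) / (1 + inflation)
Substituting: (1 + r_real) = 1.0327 / 1.0292
(1 + r_real) = 1.003401
r_real = 1.003401 - 1 = 0.003401

0.003401


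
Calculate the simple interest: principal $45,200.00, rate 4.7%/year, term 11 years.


Formula: I = P * r * t
Substituting: I = $45,200.00 * 0.047 * 11
Step: I = $45,200.00 * 0.517
I = $23,368.40

$23,368.40


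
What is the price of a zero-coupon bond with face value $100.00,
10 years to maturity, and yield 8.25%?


Formula: Price = FV / (1 + r)^n
Substituting: Price = $100.00 / (1 + 0.0825)^10
Discount factor: (1.0825)^10 = 2.209424
Price = $100.00 / 2.209424 = $45.26

$45.26


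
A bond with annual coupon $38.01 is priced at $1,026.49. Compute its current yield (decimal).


Formula: Current yield = annual coupon / price
Substituting: CY = $38.01 / $1,026.49
CY = 0.037029

0.037029


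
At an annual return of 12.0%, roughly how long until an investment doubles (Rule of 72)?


Formula: Years ≈ 72 / r
Substituting: Years ≈ 72 / 12.0
Years ≈ 6.0

6.0 years


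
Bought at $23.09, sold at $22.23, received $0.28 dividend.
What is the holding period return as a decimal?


Formula: HPR = (P1 - P0 + D) / P0
Gain: $22.23 - $23.09 + $0.28 = -$0.58
HPR = -$0.58 / $23.09 = -0.0251

-0.0251


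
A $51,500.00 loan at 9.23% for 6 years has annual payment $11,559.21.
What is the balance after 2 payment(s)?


Formula: Balance = PV*(1+r)^k - PMT*((1+r)^k - 1)/r
Growth: (1 + 0.0923)^2 = 1.193119
Accumulated factor: ((1+r)^k - 1)/r = 2.0923
Balance = $51,500.00 * 1.193119 - $11,559.21 * 2.0923
Balance = $37,260.31

$37,260.31


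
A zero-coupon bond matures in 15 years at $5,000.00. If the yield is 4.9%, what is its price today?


Formula: Price = FV / (1 + r)^n
Substituting: Price = $5,000.00 / (1 + 0.049)^15
Discount factor: (1.049)^15 = 2.049426
Price = $5,000.00 / 2.049426 = $2,439.71

$2,439.71


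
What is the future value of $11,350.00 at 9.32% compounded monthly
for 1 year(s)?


Formula: FV = P * (1 + r/m)^(m*t)
Period rate: r/m = 0.0932 / 12 = 0.007767
Total periods: m*t = 12 * 1 = 12
Growth factor: (1 + 0.007767)^12 = 1.097286
FV = $11,350.00 * 1.097286 = $12,454.20

$12,454.20


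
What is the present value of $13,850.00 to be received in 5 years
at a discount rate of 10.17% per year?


Formula: PV = FV / (1 + r)^n
Substituting: PV = $13,850.00 / (1 + 0.1017)^5
Discount factor: (1.1017)^5 = 1.622993
PV = $13,850.00 / 1.622993 = $8,533.61

$8,533.61


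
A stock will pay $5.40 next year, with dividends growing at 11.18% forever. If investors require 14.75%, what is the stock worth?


Formula: P = D1 / (r - g)
Spread: r - g = 0.1475 - 0.1118 = 0.0357
Substituting: P = $5.40 / 0.0357
P = $151.26

$151.26


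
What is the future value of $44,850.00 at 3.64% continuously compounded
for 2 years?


Formula: FV = P * e^(r*t)
Exponent: r*t = 0.0364 * 2 = 0.0728
e^(0.0728) = 1.075515
FV = $44,850.00 * 1.075515 = $48,236.87

$48,236.87


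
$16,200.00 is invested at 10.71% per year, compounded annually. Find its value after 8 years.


Formula: FV = P * (1 + r)^n
Substituting: FV = $16,200.00 * (1 + 0.1071)^8
Growth factor: (1.1071)^8 = 2.256809
FV = $16,200.00 * 2.256809 = $36,560.31

$36,560.31


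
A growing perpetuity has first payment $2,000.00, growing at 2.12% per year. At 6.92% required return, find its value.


Formula: PV = C / (r - g)
Spread: r - g = 0.0692 - 0.0212 = 0.048
Substituting: PV = $2,000.00 / 0.048
PV = $41,666.67

$41,666.67


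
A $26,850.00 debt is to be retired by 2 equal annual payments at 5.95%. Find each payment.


Formula: PMT = PV * r / (1 - (1+r)^(-n))
Denominator: 1 - (1 + 0.0595)^(-2) = 0.109163
Numerator: $26,850.00 * 0.0595 = 1597.575
PMT = 1597.575 / 0.109163 = $14,634.72

$14,634.72


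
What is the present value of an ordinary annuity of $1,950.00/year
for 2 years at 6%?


Formula: PV = PMT * (1 - (1+r)^(-n)) / r
Discount factor: (1 + 0.06)^(-2) = 0.889996
Bracket: 1 - 0.889996 = 0.110004
PV = $1,950.00 * 0.110004 / 0.06 = $3,575.12

$3,575.12


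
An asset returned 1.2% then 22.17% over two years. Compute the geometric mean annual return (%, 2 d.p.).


Formula: Geometric mean = ((1+r1)*(1+r2))^(1/2) - 1
Product: (1 + 0.012) * (1 + 0.2217) = 1.012 * 1.2217 = 1.23636
Square root: 1.23636^0.5 = 1.111917
Geometric mean = 1.111917 - 1 = 0.111917
As percentage: 11.19%

11.19%


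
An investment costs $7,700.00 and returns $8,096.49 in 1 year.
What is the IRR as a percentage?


Formula: IRR = C1/C0 - 1
Substituting: IRR = $8,096.49 / $7,700.00 - 1
Ratio: 1.051492 - 1 = 0.051492
IRR = 5.1492%

5.1492%


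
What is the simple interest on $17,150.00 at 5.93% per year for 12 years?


Formula: I = P * r * t
Substituting: I = $17,150.00 * 0.0593 * 12
Step: I = $17,150.00 * 0.7116
I = $12,203.94

$12,203.94


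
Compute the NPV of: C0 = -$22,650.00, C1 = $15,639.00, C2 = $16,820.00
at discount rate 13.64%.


Formula: NPV = C0 + C1/(1+r) + C2/(1+r)^2
Discount C1: $15,639.00 / (1 + 0.1364) = $13,761.88
Discount C2: $16,820.00 / (1 + 0.1364)^2 = $13,024.57
NPV = -$22,650.00 + $13,761.88 + $13,024.57 = $4,136.45

$4,136.45


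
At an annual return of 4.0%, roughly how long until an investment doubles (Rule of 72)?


Formula: Years ≈ 72 / r
Substituting: Years ≈ 72 / 4.0
Years ≈ 18.0

18.0 years


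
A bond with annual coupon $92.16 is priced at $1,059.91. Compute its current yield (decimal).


Formula: Current yield = annual coupon / price
Substituting: CY = $92.16 / $1,059.91
CY = 0.086951

0.086951


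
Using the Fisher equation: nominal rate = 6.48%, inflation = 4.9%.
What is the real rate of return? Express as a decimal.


Formula: (1 + r_real) = (1 + r_nom) / (1 + inflation)
Substituting: (1 + r_real) = 1.0648 / 1.049
(1 + r_real) = 1.015062
r_real = 1.015062 - 1 = 0.015062

0.015062


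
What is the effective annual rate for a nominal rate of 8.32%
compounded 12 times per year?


Formula: EAR = (1 + r/m)^m - 1
Period rate: r/m = 0.0832 / 12 = 0.006933
Compounding: (1 + 0.006933)^12 = 1.086447
EAR = 1.086447 - 1 = 0.086447

0.086447


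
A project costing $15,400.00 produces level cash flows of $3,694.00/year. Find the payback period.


Formula: Payback = investment / annual cash flow
Substituting: Payback = $15,400.00 / $3,694.00
Payback = 4.1689 years

4.1689 years


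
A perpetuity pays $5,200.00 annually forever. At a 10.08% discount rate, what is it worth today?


Formula: PV = C / r
Substituting: PV = $5,200.00 / 0.1008
PV = $51,587.30

$51,587.30


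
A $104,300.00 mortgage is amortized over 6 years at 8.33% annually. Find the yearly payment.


Formula: PMT = PV * r / (1 - (1+r)^(-n))
Denominator: 1 - (1 + 0.0833)^(-6) = 0.381261
Numerator: $104,300.00 * 0.0833 = 8688.19
PMT = 8688.19 / 0.381261 = $22,788.04

$22,788.04


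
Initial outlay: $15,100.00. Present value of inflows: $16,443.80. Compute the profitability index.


Formula: PI = PV(cash flows) / initial investment
Substituting: PI = $16,443.80 / $15,100.00
PI = 1.089

1.089


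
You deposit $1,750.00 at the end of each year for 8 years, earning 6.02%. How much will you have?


Formula: FV = PMT * ((1+r)^n - 1) / r
Growth factor: (1 + 0.0602)^8 = 1.596255
Numerator: 1.596255 - 1 = 0.596255
FV = $1,750.00 * 0.596255 / 0.0602 = $17,333.01

$17,333.01


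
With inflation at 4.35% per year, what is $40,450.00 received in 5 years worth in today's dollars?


Formula: Real value = nominal / (1 + inflation)^years
Price level: (1 + 0.0435)^5 = 1.237264
Real value = $40,450.00 / 1.237264 = $32,693.11

$32,693.11


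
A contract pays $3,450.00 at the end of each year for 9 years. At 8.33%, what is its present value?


Formula: PV = PMT * (1 - (1+r)^(-n)) / r
Discount factor: (1 + 0.0833)^(-9) = 0.4867
Bracket: 1 - 0.4867 = 0.5133
PV = $3,450.00 * 0.5133 / 0.0833 = $21,259.13

$21,259.13


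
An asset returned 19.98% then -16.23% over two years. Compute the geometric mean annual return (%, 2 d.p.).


Formula: Geometric mean = ((1+r1)*(1+r2))^(1/2) - 1
Product: (1 + 0.1998) * (1 + -0.1623) = 1.1998 * 0.8377 = 1.005072
Square root: 1.005072^0.5 = 1.002533
Geometric mean = 1.002533 - 1 = 0.002533
As percentage: 0.25%

0.25%


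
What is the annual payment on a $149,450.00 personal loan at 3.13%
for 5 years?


Formula: PMT = PV * r / (1 - (1+r)^(-n))
Denominator: 1 - (1 + 0.0313)^(-5) = 0.142814
Numerator: $149,450.00 * 0.0313 = 4677.785
PMT = 4677.785 / 0.142814 = $32,754.32

$32,754.32


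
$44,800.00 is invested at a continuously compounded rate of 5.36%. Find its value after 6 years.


Formula: FV = P * e^(r*t)
Exponent: r*t = 0.0536 * 6 = 0.3216
e^(0.3216) = 1.379333
FV = $44,800.00 * 1.379333 = $61,794.12

$61,794.12


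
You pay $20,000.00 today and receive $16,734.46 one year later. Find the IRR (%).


Formula: IRR = C1/C0 - 1
Substituting: IRR = $16,734.46 / $20,000.00 - 1
Ratio: 0.836723 - 1 = -0.163277
IRR = -16.3277%

-16.3277%


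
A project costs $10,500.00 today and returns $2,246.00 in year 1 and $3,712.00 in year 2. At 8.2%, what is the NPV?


Formula: NPV = C0 + C1/(1+r) + C2/(1+r)^2
Discount C1: $2,246.00 / (1 + 0.082) = $2,075.79
Discount C2: $3,712.00 / (1 + 0.082)^2 = $3,170.69
NPV = -$10,500.00 + $2,075.79 + $3,170.69 = -$5,253.53

-$5,253.53


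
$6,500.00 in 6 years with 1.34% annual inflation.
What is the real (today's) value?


Formula: Real value = nominal / (1 + inflation)^years
Price level: (1 + 0.0134)^6 = 1.083142
Real value = $6,500.00 / 1.083142 = $6,001.06

$6,001.06


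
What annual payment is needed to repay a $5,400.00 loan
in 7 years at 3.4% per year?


Formula: PMT = PV * r / (1 - (1+r)^(-n))
Denominator: 1 - (1 + 0.034)^(-7) = 0.208673
Numerator: $5,400.00 * 0.034 = 183.6
PMT = 183.6 / 0.208673 = $879.85

$879.85


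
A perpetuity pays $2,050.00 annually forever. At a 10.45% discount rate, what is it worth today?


Formula: PV = C / r
Substituting: PV = $2,050.00 / 0.1045
PV = $19,617.22

$19,617.22


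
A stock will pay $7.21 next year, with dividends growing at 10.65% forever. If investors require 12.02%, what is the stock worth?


Formula: P = D1 / (r - g)
Spread: r - g = 0.1202 - 0.1065 = 0.0137
Substituting: P = $7.21 / 0.0137
P = $526.28

$526.28


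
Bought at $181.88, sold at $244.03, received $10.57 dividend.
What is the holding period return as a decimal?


Formula: HPR = (P1 - P0 + D) / P0
Gain: $244.03 - $181.88 + $10.57 = $72.72
HPR = $72.72 / $181.88 = 0.3998

0.3998


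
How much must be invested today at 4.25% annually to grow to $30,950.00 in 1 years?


Formula: PV = FV / (1 + r)^n
Substituting: PV = $30,950.00 / (1 + 0.0425)^1
Discount factor: (1.0425)^1 = 1.0425
PV = $30,950.00 / 1.0425 = $29,688.25

$29,688.25


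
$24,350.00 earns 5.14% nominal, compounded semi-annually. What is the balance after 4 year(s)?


Formula: FV = P * (1 + r/m)^(m*t)
Period rate: r/m = 0.0514 / 2 = 0.0257
Total periods: m*t = 2 * 4 = 8
Growth factor: (1 + 0.0257)^8 = 1.225075
FV = $24,350.00 * 1.225075 = $29,830.59

$29,830.59


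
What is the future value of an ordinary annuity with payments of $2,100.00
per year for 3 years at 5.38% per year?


Formula: FV = PMT * ((1+r)^n - 1) / r
Growth factor: (1 + 0.0538)^3 = 1.170239
Numerator: 1.170239 - 1 = 0.170239
FV = $2,100.00 * 0.170239 / 0.0538 = $6,645.02

$6,645.02


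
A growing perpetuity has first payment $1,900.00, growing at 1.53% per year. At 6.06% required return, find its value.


Formula: PV = C / (r - g)
Spread: r - g = 0.0606 - 0.0153 = 0.0453
Substituting: PV = $1,900.00 / 0.0453
PV = $41,942.60

$41,942.60


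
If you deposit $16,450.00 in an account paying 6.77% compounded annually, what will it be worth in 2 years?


Formula: FV = P * (1 + r)^n
Substituting: FV = $16,450.00 * (1 + 0.0677)^2
Growth factor: (1.0677)^2 = 1.139983
FV = $16,450.00 * 1.139983 = $18,752.73

$18,752.73


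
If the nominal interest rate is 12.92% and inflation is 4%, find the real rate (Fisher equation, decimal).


Formula: (1 + r_real) = (1 + r_nom) / (1 + inflation)
Substituting: (1 + r_real) = 1.1292 / 1.04
(1 + r_real) = 1.085769
r_real = 1.085769 - 1 = 0.085769

0.085769


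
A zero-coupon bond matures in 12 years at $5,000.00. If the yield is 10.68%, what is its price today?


Formula: Price = FV / (1 + r)^n
Substituting: Price = $5,000.00 / (1 + 0.1068)^12
Discount factor: (1.1068)^12 = 3.379324
Price = $5,000.00 / 3.379324 = $1,479.59

$1,479.59


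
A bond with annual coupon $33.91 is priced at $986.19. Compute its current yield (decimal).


Formula: Current yield = annual coupon / price
Substituting: CY = $33.91 / $986.19
CY = 0.034385

0.034385


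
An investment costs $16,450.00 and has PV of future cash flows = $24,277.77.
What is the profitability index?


Formula: PI = PV(cash flows) / initial investment
Substituting: PI = $24,277.77 / $16,450.00
PI = 1.4759

1.4759


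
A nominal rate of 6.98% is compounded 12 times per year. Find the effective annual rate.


Formula: EAR = (1 + r/m)^m - 1
Period rate: r/m = 0.0698 / 12 = 0.005817
Compounding: (1 + 0.005817)^12 = 1.072077
EAR = 1.072077 - 1 = 0.072077

0.072077


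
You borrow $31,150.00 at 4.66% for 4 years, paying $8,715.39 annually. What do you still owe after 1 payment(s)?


Formula: Balance = PV*(1+r)^k - PMT*((1+r)^k - 1)/r
Growth: (1 + 0.0466)^1 = 1.0466
Accumulated factor: ((1+r)^k - 1)/r = 1.0
Balance = $31,150.00 * 1.0466 - $8,715.39 * 1.0
Balance = $23,886.20

$23,886.20


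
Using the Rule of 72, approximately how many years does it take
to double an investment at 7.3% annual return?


Formula: Years ≈ 72 / r
Substituting: Years ≈ 72 / 7.3
Years ≈ 9.9

9.9 years


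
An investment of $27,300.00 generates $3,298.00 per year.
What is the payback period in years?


Formula: Payback = investment / annual cash flow
Substituting: Payback = $27,300.00 / $3,298.00
Payback = 8.2777 years

8.2777 years


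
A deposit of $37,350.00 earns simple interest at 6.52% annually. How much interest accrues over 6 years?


Formula: I = P * r * t
Substituting: I = $37,350.00 * 0.0652 * 6
Step: I = $37,350.00 * 0.3912
I = $14,611.32

$14,611.32


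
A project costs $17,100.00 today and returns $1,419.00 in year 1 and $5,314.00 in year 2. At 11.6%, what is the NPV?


Formula: NPV = C0 + C1/(1+r) + C2/(1+r)^2
Discount C1: $1,419.00 / (1 + 0.116) = $1,271.51
Discount C2: $5,314.00 / (1 + 0.116)^2 = $4,266.71
NPV = -$17,100.00 + $1,271.51 + $4,266.71 = -$11,561.78

-$11,561.78


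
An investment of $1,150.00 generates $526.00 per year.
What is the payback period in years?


Formula: Payback = investment / annual cash flow
Substituting: Payback = $1,150.00 / $526.00
Payback = 2.1863 years

2.1863 years


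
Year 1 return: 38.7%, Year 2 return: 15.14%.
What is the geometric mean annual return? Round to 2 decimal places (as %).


Formula: Geometric mean = ((1+r1)*(1+r2))^(1/2) - 1
Product: (1 + 0.387) * (1 + 0.1514) = 1.387 * 1.1514 = 1.596992
Square root: 1.596992^0.5 = 1.263721
Geometric mean = 1.263721 - 1 = 0.263721
As percentage: 26.37%

26.37%


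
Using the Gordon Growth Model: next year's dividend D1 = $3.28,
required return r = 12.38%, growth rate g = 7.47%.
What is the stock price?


Formula: P = D1 / (r - g)
Spread: r - g = 0.1238 - 0.0747 = 0.0491
Substituting: P = $3.28 / 0.0491
P = $66.80

$66.80


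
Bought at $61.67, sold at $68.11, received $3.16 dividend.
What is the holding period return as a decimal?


Formula: HPR = (P1 - P0 + D) / P0
Gain: $68.11 - $61.67 + $3.16 = $9.60
HPR = $9.60 / $61.67 = 0.1557

0.1557


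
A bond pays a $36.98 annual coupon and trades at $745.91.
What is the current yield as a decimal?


Formula: Current yield = annual coupon / price
Substituting: CY = $36.98 / $745.91
CY = 0.049577

0.049577


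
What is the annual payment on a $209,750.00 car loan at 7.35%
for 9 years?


Formula: PMT = PV * r / (1 - (1+r)^(-n))
Denominator: 1 - (1 + 0.0735)^(-9) = 0.47182
Numerator: $209,750.00 * 0.0735 = 15416.625
PMT = 15416.625 / 0.47182 = $32,674.77

$32,674.77


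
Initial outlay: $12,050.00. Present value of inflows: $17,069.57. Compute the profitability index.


Formula: PI = PV(cash flows) / initial investment
Substituting: PI = $17,069.57 / $12,050.00
PI = 1.4166

1.4166


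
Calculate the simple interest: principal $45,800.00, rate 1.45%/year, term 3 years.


Formula: I = P * r * t
Substituting: I = $45,800.00 * 0.0145 * 3
Step: I = $45,800.00 * 0.0435
I = $1,992.30

$1,992.30


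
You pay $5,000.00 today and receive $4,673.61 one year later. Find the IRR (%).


Formula: IRR = C1/C0 - 1
Substituting: IRR = $4,673.61 / $5,000.00 - 1
Ratio: 0.934722 - 1 = -0.065278
IRR = -6.5278%

-6.5278%


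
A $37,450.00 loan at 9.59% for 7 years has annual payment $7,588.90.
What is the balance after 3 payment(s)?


Formula: Balance = PV*(1+r)^k - PMT*((1+r)^k - 1)/r
Growth: (1 + 0.0959)^3 = 1.316172
Accumulated factor: ((1+r)^k - 1)/r = 3.296897
Balance = $37,450.00 * 1.316172 - $7,588.90 * 3.296897
Balance = $24,270.84

$24,270.84


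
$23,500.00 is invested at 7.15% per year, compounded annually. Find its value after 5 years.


Formula: FV = P * (1 + r)^n
Substituting: FV = $23,500.00 * (1 + 0.0715)^5
Growth factor: (1.0715)^5 = 1.41241
FV = $23,500.00 * 1.41241 = $33,191.64

$33,191.64


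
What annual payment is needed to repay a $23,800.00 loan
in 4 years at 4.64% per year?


Formula: PMT = PV * r / (1 - (1+r)^(-n))
Denominator: 1 - (1 + 0.0464)^(-4) = 0.165917
Numerator: $23,800.00 * 0.0464 = 1104.32
PMT = 1104.32 / 0.165917 = $6,655.84

$6,655.84


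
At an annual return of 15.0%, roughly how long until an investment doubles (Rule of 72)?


Formula: Years ≈ 72 / r
Substituting: Years ≈ 72 / 15.0
Years ≈ 4.8

4.8 years


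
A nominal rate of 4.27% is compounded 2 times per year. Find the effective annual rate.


Formula: EAR = (1 + r/m)^m - 1
Period rate: r/m = 0.0427 / 2 = 0.02135
Compounding: (1 + 0.02135)^2 = 1.043156
EAR = 1.043156 - 1 = 0.043156

0.043156


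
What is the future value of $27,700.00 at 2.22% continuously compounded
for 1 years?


Formula: FV = P * e^(r*t)
Exponent: r*t = 0.0222 * 1 = 0.0222
e^(0.0222) = 1.022448
FV = $27,700.00 * 1.022448 = $28,321.82

$28,321.82


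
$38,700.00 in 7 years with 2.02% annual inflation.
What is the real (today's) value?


Formula: Real value = nominal / (1 + inflation)^years
Price level: (1 + 0.0202)^7 = 1.150263
Real value = $38,700.00 / 1.150263 = $33,644.47

$33,644.47


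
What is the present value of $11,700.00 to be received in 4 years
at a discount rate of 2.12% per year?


Formula: PV = FV / (1 + r)^n
Substituting: PV = $11,700.00 / (1 + 0.0212)^4
Discount factor: (1.0212)^4 = 1.087535
PV = $11,700.00 / 1.087535 = $10,758.27

$10,758.27


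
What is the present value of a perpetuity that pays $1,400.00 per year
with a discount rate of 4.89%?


Formula: PV = C / r
Substituting: PV = $1,400.00 / 0.0489
PV = $28,629.86

$28,629.86


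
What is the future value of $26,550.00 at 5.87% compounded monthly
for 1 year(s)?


Formula: FV = P * (1 + r/m)^(m*t)
Period rate: r/m = 0.0587 / 12 = 0.004892
Total periods: m*t = 12 * 1 = 12
Growth factor: (1 + 0.004892)^12 = 1.060305
FV = $26,550.00 * 1.060305 = $28,151.11

$28,151.11


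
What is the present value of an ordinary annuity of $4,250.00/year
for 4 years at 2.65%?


Formula: PV = PMT * (1 - (1+r)^(-n)) / r
Discount factor: (1 + 0.0265)^(-4) = 0.900667
Bracket: 1 - 0.900667 = 0.099333
PV = $4,250.00 * 0.099333 / 0.0265 = $15,930.79

$15,930.79


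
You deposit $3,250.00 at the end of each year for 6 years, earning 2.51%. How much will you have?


Formula: FV = PMT * ((1+r)^n - 1) / r
Growth factor: (1 + 0.0251)^6 = 1.160372
Numerator: 1.160372 - 1 = 0.160372
FV = $3,250.00 * 0.160372 / 0.0251 = $20,765.35

$20,765.35


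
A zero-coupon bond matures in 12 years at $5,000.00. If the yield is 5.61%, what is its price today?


Formula: Price = FV / (1 + r)^n
Substituting: Price = $5,000.00 / (1 + 0.0561)^12
Discount factor: (1.0561)^12 = 1.925132
Price = $5,000.00 / 1.925132 = $2,597.22

$2,597.22


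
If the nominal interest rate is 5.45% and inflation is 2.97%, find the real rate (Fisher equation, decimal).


Formula: (1 + r_real) = (1 + r_nom) / (1 + inflation)
Substituting: (1 + r_real) = 1.0545 / 1.0297
(1 + r_real) = 1.024085
r_real = 1.024085 - 1 = 0.024085

0.024085


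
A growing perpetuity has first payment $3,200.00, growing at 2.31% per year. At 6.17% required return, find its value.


Formula: PV = C / (r - g)
Spread: r - g = 0.0617 - 0.0231 = 0.0386
Substituting: PV = $3,200.00 / 0.0386
PV = $82,901.55

$82,901.55


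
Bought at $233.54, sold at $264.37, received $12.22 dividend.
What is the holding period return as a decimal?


Formula: HPR = (P1 - P0 + D) / P0
Gain: $264.37 - $233.54 + $12.22 = $43.05
HPR = $43.05 / $233.54 = 0.1843

0.1843


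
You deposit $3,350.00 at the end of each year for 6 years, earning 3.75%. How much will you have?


Formula: FV = PMT * ((1+r)^n - 1) / r
Growth factor: (1 + 0.0375)^6 = 1.247179
Numerator: 1.247179 - 1 = 0.247179
FV = $3,350.00 * 0.247179 / 0.0375 = $22,081.28

$22,081.28


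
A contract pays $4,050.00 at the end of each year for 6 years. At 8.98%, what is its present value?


Formula: PV = PMT * (1 - (1+r)^(-n)) / r
Discount factor: (1 + 0.0898)^(-6) = 0.596924
Bracket: 1 - 0.596924 = 0.403076
PV = $4,050.00 * 0.403076 / 0.0898 = $18,178.81

$18,178.81


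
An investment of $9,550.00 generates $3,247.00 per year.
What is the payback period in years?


Formula: Payback = investment / annual cash flow
Substituting: Payback = $9,550.00 / $3,247.00
Payback = 2.9412 years

2.9412 years


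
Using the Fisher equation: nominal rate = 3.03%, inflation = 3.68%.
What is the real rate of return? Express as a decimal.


Formula: (1 + r_real) = (1 + r_nom) / (1 + inflation)
Substituting: (1 + r_real) = 1.0303 / 1.0368
(1 + r_real) = 0.993731
r_real = 0.993731 - 1 = -0.006269

-0.006269


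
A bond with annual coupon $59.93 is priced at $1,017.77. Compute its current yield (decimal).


Formula: Current yield = annual coupon / price
Substituting: CY = $59.93 / $1,017.77
CY = 0.058884

0.058884


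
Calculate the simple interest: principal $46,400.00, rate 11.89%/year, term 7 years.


Formula: I = P * r * t
Substituting: I = $46,400.00 * 0.1189 * 7
Step: I = $46,400.00 * 0.8323
I = $38,618.72

$38,618.72


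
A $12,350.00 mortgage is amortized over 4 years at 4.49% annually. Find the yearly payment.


Formula: PMT = PV * r / (1 - (1+r)^(-n))
Denominator: 1 - (1 + 0.0449)^(-4) = 0.161118
Numerator: $12,350.00 * 0.0449 = 554.515
PMT = 554.515 / 0.161118 = $3,441.68

$3,441.68


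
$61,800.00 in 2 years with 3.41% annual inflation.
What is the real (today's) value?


Formula: Real value = nominal / (1 + inflation)^years
Price level: (1 + 0.0341)^2 = 1.069363
Real value = $61,800.00 / 1.069363 = $57,791.42

$57,791.42


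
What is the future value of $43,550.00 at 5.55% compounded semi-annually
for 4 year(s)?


Formula: FV = P * (1 + r/m)^(m*t)
Period rate: r/m = 0.0555 / 2 = 0.02775
Total periods: m*t = 2 * 4 = 8
Growth factor: (1 + 0.02775)^8 = 1.244801
FV = $43,550.00 * 1.244801 = $54,211.08

$54,211.08


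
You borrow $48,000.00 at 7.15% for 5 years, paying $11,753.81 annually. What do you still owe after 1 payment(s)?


Formula: Balance = PV*(1+r)^k - PMT*((1+r)^k - 1)/r
Growth: (1 + 0.0715)^1 = 1.0715
Accumulated factor: ((1+r)^k - 1)/r = 1.0
Balance = $48,000.00 * 1.0715 - $11,753.81 * 1.0
Balance = $39,678.19

$39,678.19


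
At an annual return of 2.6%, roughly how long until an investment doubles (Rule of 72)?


Formula: Years ≈ 72 / r
Substituting: Years ≈ 72 / 2.6
Years ≈ 27.7

27.7 years


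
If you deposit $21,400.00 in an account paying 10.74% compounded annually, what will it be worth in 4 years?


Formula: FV = P * (1 + r)^n
Substituting: FV = $21,400.00 * (1 + 0.1074)^4
Growth factor: (1.1074)^4 = 1.503897
FV = $21,400.00 * 1.503897 = $32,183.39

$32,183.39


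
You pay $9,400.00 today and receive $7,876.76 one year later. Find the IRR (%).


Formula: IRR = C1/C0 - 1
Substituting: IRR = $7,876.76 / $9,400.00 - 1
Ratio: 0.837953 - 1 = -0.162047
IRR = -16.2047%

-16.2047%


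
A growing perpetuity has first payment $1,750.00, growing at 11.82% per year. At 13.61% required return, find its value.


Formula: PV = C / (r - g)
Spread: r - g = 0.1361 - 0.1182 = 0.0179
Substituting: PV = $1,750.00 / 0.0179
PV = $97,765.36

$97,765.36


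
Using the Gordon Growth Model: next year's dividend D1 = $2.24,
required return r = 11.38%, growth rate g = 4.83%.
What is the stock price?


Formula: P = D1 / (r - g)
Spread: r - g = 0.1138 - 0.0483 = 0.0655
Substituting: P = $2.24 / 0.0655
P = $34.20

$34.20


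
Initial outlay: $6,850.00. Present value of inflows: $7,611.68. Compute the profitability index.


Formula: PI = PV(cash flows) / initial investment
Substituting: PI = $7,611.68 / $6,850.00
PI = 1.1112

1.1112


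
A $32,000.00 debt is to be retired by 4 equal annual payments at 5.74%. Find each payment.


Formula: PMT = PV * r / (1 - (1+r)^(-n))
Denominator: 1 - (1 + 0.0574)^(-4) = 0.200087
Numerator: $32,000.00 * 0.0574 = 1836.8
PMT = 1836.8 / 0.200087 = $9,180.01

$9,180.01


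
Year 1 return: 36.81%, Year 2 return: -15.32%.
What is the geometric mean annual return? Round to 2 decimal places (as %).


Formula: Geometric mean = ((1+r1)*(1+r2))^(1/2) - 1
Product: (1 + 0.3681) * (1 + -0.1532) = 1.3681 * 0.8468 = 1.158507
Square root: 1.158507^0.5 = 1.07634
Geometric mean = 1.07634 - 1 = 0.07634
As percentage: 7.63%

7.63%


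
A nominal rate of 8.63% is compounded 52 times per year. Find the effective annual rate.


Formula: EAR = (1 + r/m)^m - 1
Period rate: r/m = 0.0863 / 52 = 0.00166
Compounding: (1 + 0.00166)^52 = 1.090055
EAR = 1.090055 - 1 = 0.090055

0.090055


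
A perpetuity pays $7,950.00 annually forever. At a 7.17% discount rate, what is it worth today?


Formula: PV = C / r
Substituting: PV = $7,950.00 / 0.0717
PV = $110,878.66

$110,878.66


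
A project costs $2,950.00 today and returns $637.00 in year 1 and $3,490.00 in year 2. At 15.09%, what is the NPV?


Formula: NPV = C0 + C1/(1+r) + C2/(1+r)^2
Discount C1: $637.00 / (1 + 0.1509) = $553.48
Discount C2: $3,490.00 / (1 + 0.1509)^2 = $2,634.82
NPV = -$2,950.00 + $553.48 + $2,634.82 = $238.30

$238.30


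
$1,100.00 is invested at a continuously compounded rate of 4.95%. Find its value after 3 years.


Formula: FV = P * e^(r*t)
Exponent: r*t = 0.0495 * 3 = 0.1485
e^(0.1485) = 1.160093
FV = $1,100.00 * 1.160093 = $1,276.10

$1,276.10


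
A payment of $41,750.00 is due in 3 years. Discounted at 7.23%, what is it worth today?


Formula: PV = FV / (1 + r)^n
Substituting: PV = $41,750.00 / (1 + 0.0723)^3
Discount factor: (1.0723)^3 = 1.23296
PV = $41,750.00 / 1.23296 = $33,861.61

$33,861.61


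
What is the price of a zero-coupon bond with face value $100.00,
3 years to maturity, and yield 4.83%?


Formula: Price = FV / (1 + r)^n
Substituting: Price = $100.00 / (1 + 0.0483)^3
Discount factor: (1.0483)^3 = 1.152011
Price = $100.00 / 1.152011 = $86.80

$86.80


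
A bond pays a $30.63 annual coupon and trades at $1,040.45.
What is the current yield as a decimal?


Formula: Current yield = annual coupon / price
Substituting: CY = $30.63 / $1,040.45
CY = 0.029439

0.029439


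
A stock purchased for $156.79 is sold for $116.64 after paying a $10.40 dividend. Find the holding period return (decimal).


Formula: HPR = (P1 - P0 + D) / P0
Gain: $116.64 - $156.79 + $10.40 = -$29.75
HPR = -$29.75 / $156.79 = -0.1897

-0.1897


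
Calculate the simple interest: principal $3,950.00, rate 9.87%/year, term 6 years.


Formula: I = P * r * t
Substituting: I = $3,950.00 * 0.0987 * 6
Step: I = $3,950.00 * 0.5922
I = $2,339.19

$2,339.19


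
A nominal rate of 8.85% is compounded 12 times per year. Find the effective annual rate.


Formula: EAR = (1 + r/m)^m - 1
Period rate: r/m = 0.0885 / 12 = 0.007375
Compounding: (1 + 0.007375)^12 = 1.09218
EAR = 1.09218 - 1 = 0.09218

0.09218


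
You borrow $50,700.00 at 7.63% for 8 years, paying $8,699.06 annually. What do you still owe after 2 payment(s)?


Formula: Balance = PV*(1+r)^k - PMT*((1+r)^k - 1)/r
Growth: (1 + 0.0763)^2 = 1.158422
Accumulated factor: ((1+r)^k - 1)/r = 2.0763
Balance = $50,700.00 * 1.158422 - $8,699.06 * 2.0763
Balance = $40,670.12

$40,670.12
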